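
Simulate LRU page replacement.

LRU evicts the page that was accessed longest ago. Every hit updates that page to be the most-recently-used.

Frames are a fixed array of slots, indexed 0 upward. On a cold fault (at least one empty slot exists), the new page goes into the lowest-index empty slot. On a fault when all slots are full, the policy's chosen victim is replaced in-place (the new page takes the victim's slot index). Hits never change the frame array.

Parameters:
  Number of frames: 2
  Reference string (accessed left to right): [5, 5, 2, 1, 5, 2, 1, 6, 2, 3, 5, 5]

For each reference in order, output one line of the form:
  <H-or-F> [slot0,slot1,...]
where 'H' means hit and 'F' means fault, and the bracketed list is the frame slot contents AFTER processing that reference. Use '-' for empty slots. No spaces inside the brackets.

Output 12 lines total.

F [5,-]
H [5,-]
F [5,2]
F [1,2]
F [1,5]
F [2,5]
F [2,1]
F [6,1]
F [6,2]
F [3,2]
F [3,5]
H [3,5]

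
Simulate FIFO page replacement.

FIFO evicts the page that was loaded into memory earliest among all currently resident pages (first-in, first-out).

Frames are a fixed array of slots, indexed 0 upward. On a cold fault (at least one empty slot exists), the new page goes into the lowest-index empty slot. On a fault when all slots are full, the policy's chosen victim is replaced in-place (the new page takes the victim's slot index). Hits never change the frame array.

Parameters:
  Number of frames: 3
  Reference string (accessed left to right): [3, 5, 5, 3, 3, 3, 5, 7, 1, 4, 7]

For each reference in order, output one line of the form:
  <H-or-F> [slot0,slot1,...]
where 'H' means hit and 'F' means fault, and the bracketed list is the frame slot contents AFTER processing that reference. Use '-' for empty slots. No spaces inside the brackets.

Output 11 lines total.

F [3,-,-]
F [3,5,-]
H [3,5,-]
H [3,5,-]
H [3,5,-]
H [3,5,-]
H [3,5,-]
F [3,5,7]
F [1,5,7]
F [1,4,7]
H [1,4,7]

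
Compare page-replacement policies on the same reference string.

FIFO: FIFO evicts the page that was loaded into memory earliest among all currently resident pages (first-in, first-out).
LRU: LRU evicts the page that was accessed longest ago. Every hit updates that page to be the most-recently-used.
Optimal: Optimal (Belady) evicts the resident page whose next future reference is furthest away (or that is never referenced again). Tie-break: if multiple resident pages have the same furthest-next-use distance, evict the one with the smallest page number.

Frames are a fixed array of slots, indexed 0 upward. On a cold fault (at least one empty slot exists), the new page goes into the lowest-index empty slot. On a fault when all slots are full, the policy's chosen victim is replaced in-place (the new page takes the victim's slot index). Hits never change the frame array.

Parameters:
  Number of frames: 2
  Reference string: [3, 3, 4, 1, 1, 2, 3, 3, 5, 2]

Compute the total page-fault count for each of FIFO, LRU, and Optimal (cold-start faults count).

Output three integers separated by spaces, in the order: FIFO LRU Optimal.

--- FIFO ---
  step 0: ref 3 -> FAULT, frames=[3,-] (faults so far: 1)
  step 1: ref 3 -> HIT, frames=[3,-] (faults so far: 1)
  step 2: ref 4 -> FAULT, frames=[3,4] (faults so far: 2)
  step 3: ref 1 -> FAULT, evict 3, frames=[1,4] (faults so far: 3)
  step 4: ref 1 -> HIT, frames=[1,4] (faults so far: 3)
  step 5: ref 2 -> FAULT, evict 4, frames=[1,2] (faults so far: 4)
  step 6: ref 3 -> FAULT, evict 1, frames=[3,2] (faults so far: 5)
  step 7: ref 3 -> HIT, frames=[3,2] (faults so far: 5)
  step 8: ref 5 -> FAULT, evict 2, frames=[3,5] (faults so far: 6)
  step 9: ref 2 -> FAULT, evict 3, frames=[2,5] (faults so far: 7)
  FIFO total faults: 7
--- LRU ---
  step 0: ref 3 -> FAULT, frames=[3,-] (faults so far: 1)
  step 1: ref 3 -> HIT, frames=[3,-] (faults so far: 1)
  step 2: ref 4 -> FAULT, frames=[3,4] (faults so far: 2)
  step 3: ref 1 -> FAULT, evict 3, frames=[1,4] (faults so far: 3)
  step 4: ref 1 -> HIT, frames=[1,4] (faults so far: 3)
  step 5: ref 2 -> FAULT, evict 4, frames=[1,2] (faults so far: 4)
  step 6: ref 3 -> FAULT, evict 1, frames=[3,2] (faults so far: 5)
  step 7: ref 3 -> HIT, frames=[3,2] (faults so far: 5)
  step 8: ref 5 -> FAULT, evict 2, frames=[3,5] (faults so far: 6)
  step 9: ref 2 -> FAULT, evict 3, frames=[2,5] (faults so far: 7)
  LRU total faults: 7
--- Optimal ---
  step 0: ref 3 -> FAULT, frames=[3,-] (faults so far: 1)
  step 1: ref 3 -> HIT, frames=[3,-] (faults so far: 1)
  step 2: ref 4 -> FAULT, frames=[3,4] (faults so far: 2)
  step 3: ref 1 -> FAULT, evict 4, frames=[3,1] (faults so far: 3)
  step 4: ref 1 -> HIT, frames=[3,1] (faults so far: 3)
  step 5: ref 2 -> FAULT, evict 1, frames=[3,2] (faults so far: 4)
  step 6: ref 3 -> HIT, frames=[3,2] (faults so far: 4)
  step 7: ref 3 -> HIT, frames=[3,2] (faults so far: 4)
  step 8: ref 5 -> FAULT, evict 3, frames=[5,2] (faults so far: 5)
  step 9: ref 2 -> HIT, frames=[5,2] (faults so far: 5)
  Optimal total faults: 5

Answer: 7 7 5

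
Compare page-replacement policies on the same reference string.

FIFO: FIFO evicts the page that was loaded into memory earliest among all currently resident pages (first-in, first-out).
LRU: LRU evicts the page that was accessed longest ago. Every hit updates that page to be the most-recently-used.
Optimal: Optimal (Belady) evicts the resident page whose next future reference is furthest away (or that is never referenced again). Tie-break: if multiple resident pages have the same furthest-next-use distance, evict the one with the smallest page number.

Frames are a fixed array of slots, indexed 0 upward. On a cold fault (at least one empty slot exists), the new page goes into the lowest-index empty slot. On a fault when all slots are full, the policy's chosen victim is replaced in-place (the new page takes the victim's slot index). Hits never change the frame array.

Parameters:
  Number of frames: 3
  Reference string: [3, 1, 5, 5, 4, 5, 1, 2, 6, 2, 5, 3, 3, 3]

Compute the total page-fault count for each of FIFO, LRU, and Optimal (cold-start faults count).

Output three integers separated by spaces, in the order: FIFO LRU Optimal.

Answer: 8 8 7

Derivation:
--- FIFO ---
  step 0: ref 3 -> FAULT, frames=[3,-,-] (faults so far: 1)
  step 1: ref 1 -> FAULT, frames=[3,1,-] (faults so far: 2)
  step 2: ref 5 -> FAULT, frames=[3,1,5] (faults so far: 3)
  step 3: ref 5 -> HIT, frames=[3,1,5] (faults so far: 3)
  step 4: ref 4 -> FAULT, evict 3, frames=[4,1,5] (faults so far: 4)
  step 5: ref 5 -> HIT, frames=[4,1,5] (faults so far: 4)
  step 6: ref 1 -> HIT, frames=[4,1,5] (faults so far: 4)
  step 7: ref 2 -> FAULT, evict 1, frames=[4,2,5] (faults so far: 5)
  step 8: ref 6 -> FAULT, evict 5, frames=[4,2,6] (faults so far: 6)
  step 9: ref 2 -> HIT, frames=[4,2,6] (faults so far: 6)
  step 10: ref 5 -> FAULT, evict 4, frames=[5,2,6] (faults so far: 7)
  step 11: ref 3 -> FAULT, evict 2, frames=[5,3,6] (faults so far: 8)
  step 12: ref 3 -> HIT, frames=[5,3,6] (faults so far: 8)
  step 13: ref 3 -> HIT, frames=[5,3,6] (faults so far: 8)
  FIFO total faults: 8
--- LRU ---
  step 0: ref 3 -> FAULT, frames=[3,-,-] (faults so far: 1)
  step 1: ref 1 -> FAULT, frames=[3,1,-] (faults so far: 2)
  step 2: ref 5 -> FAULT, frames=[3,1,5] (faults so far: 3)
  step 3: ref 5 -> HIT, frames=[3,1,5] (faults so far: 3)
  step 4: ref 4 -> FAULT, evict 3, frames=[4,1,5] (faults so far: 4)
  step 5: ref 5 -> HIT, frames=[4,1,5] (faults so far: 4)
  step 6: ref 1 -> HIT, frames=[4,1,5] (faults so far: 4)
  step 7: ref 2 -> FAULT, evict 4, frames=[2,1,5] (faults so far: 5)
  step 8: ref 6 -> FAULT, evict 5, frames=[2,1,6] (faults so far: 6)
  step 9: ref 2 -> HIT, frames=[2,1,6] (faults so far: 6)
  step 10: ref 5 -> FAULT, evict 1, frames=[2,5,6] (faults so far: 7)
  step 11: ref 3 -> FAULT, evict 6, frames=[2,5,3] (faults so far: 8)
  step 12: ref 3 -> HIT, frames=[2,5,3] (faults so far: 8)
  step 13: ref 3 -> HIT, frames=[2,5,3] (faults so far: 8)
  LRU total faults: 8
--- Optimal ---
  step 0: ref 3 -> FAULT, frames=[3,-,-] (faults so far: 1)
  step 1: ref 1 -> FAULT, frames=[3,1,-] (faults so far: 2)
  step 2: ref 5 -> FAULT, frames=[3,1,5] (faults so far: 3)
  step 3: ref 5 -> HIT, frames=[3,1,5] (faults so far: 3)
  step 4: ref 4 -> FAULT, evict 3, frames=[4,1,5] (faults so far: 4)
  step 5: ref 5 -> HIT, frames=[4,1,5] (faults so far: 4)
  step 6: ref 1 -> HIT, frames=[4,1,5] (faults so far: 4)
  step 7: ref 2 -> FAULT, evict 1, frames=[4,2,5] (faults so far: 5)
  step 8: ref 6 -> FAULT, evict 4, frames=[6,2,5] (faults so far: 6)
  step 9: ref 2 -> HIT, frames=[6,2,5] (faults so far: 6)
  step 10: ref 5 -> HIT, frames=[6,2,5] (faults so far: 6)
  step 11: ref 3 -> FAULT, evict 2, frames=[6,3,5] (faults so far: 7)
  step 12: ref 3 -> HIT, frames=[6,3,5] (faults so far: 7)
  step 13: ref 3 -> HIT, frames=[6,3,5] (faults so far: 7)
  Optimal total faults: 7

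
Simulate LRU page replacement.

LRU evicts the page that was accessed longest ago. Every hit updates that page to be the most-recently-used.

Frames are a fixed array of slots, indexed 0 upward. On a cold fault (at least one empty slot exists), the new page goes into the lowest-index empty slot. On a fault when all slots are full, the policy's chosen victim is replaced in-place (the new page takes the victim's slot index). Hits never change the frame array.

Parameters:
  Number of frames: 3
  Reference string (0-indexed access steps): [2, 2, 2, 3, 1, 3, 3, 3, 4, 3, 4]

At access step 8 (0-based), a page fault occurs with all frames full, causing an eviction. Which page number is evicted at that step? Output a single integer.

Answer: 2

Derivation:
Step 0: ref 2 -> FAULT, frames=[2,-,-]
Step 1: ref 2 -> HIT, frames=[2,-,-]
Step 2: ref 2 -> HIT, frames=[2,-,-]
Step 3: ref 3 -> FAULT, frames=[2,3,-]
Step 4: ref 1 -> FAULT, frames=[2,3,1]
Step 5: ref 3 -> HIT, frames=[2,3,1]
Step 6: ref 3 -> HIT, frames=[2,3,1]
Step 7: ref 3 -> HIT, frames=[2,3,1]
Step 8: ref 4 -> FAULT, evict 2, frames=[4,3,1]
At step 8: evicted page 2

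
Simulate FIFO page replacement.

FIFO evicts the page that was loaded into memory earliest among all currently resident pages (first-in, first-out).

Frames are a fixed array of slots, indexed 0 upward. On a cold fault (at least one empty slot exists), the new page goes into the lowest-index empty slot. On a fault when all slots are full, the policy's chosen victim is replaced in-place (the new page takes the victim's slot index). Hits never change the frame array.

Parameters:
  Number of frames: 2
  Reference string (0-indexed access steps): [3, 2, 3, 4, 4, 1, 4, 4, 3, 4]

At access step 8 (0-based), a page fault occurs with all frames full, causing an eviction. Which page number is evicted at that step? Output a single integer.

Answer: 4

Derivation:
Step 0: ref 3 -> FAULT, frames=[3,-]
Step 1: ref 2 -> FAULT, frames=[3,2]
Step 2: ref 3 -> HIT, frames=[3,2]
Step 3: ref 4 -> FAULT, evict 3, frames=[4,2]
Step 4: ref 4 -> HIT, frames=[4,2]
Step 5: ref 1 -> FAULT, evict 2, frames=[4,1]
Step 6: ref 4 -> HIT, frames=[4,1]
Step 7: ref 4 -> HIT, frames=[4,1]
Step 8: ref 3 -> FAULT, evict 4, frames=[3,1]
At step 8: evicted page 4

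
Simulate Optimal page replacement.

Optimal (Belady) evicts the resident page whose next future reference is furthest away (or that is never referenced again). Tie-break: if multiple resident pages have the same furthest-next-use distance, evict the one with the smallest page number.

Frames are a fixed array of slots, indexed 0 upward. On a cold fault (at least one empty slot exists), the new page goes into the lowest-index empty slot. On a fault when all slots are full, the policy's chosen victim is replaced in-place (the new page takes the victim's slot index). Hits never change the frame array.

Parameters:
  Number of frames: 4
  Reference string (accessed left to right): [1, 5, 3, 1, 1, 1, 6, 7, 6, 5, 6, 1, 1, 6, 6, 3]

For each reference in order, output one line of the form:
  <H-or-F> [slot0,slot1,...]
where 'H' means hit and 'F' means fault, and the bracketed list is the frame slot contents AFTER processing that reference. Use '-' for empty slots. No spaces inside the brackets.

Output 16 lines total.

F [1,-,-,-]
F [1,5,-,-]
F [1,5,3,-]
H [1,5,3,-]
H [1,5,3,-]
H [1,5,3,-]
F [1,5,3,6]
F [1,5,7,6]
H [1,5,7,6]
H [1,5,7,6]
H [1,5,7,6]
H [1,5,7,6]
H [1,5,7,6]
H [1,5,7,6]
H [1,5,7,6]
F [3,5,7,6]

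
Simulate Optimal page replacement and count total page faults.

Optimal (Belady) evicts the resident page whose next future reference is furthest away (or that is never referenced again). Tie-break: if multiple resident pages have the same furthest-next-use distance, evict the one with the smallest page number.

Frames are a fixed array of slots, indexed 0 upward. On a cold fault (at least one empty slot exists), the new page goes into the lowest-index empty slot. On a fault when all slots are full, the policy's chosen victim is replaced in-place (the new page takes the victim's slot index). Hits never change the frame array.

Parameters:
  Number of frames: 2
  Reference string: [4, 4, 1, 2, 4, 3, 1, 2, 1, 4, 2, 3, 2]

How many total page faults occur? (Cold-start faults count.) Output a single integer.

Answer: 7

Derivation:
Step 0: ref 4 → FAULT, frames=[4,-]
Step 1: ref 4 → HIT, frames=[4,-]
Step 2: ref 1 → FAULT, frames=[4,1]
Step 3: ref 2 → FAULT (evict 1), frames=[4,2]
Step 4: ref 4 → HIT, frames=[4,2]
Step 5: ref 3 → FAULT (evict 4), frames=[3,2]
Step 6: ref 1 → FAULT (evict 3), frames=[1,2]
Step 7: ref 2 → HIT, frames=[1,2]
Step 8: ref 1 → HIT, frames=[1,2]
Step 9: ref 4 → FAULT (evict 1), frames=[4,2]
Step 10: ref 2 → HIT, frames=[4,2]
Step 11: ref 3 → FAULT (evict 4), frames=[3,2]
Step 12: ref 2 → HIT, frames=[3,2]
Total faults: 7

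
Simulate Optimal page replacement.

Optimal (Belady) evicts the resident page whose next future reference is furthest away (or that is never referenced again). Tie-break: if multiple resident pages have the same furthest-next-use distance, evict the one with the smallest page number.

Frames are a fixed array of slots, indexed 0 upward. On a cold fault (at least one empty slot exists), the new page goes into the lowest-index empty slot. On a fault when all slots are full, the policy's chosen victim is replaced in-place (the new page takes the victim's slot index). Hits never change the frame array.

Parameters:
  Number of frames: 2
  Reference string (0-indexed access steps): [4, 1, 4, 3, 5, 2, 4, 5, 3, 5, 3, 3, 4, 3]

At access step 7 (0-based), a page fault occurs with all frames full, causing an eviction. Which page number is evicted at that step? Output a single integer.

Answer: 2

Derivation:
Step 0: ref 4 -> FAULT, frames=[4,-]
Step 1: ref 1 -> FAULT, frames=[4,1]
Step 2: ref 4 -> HIT, frames=[4,1]
Step 3: ref 3 -> FAULT, evict 1, frames=[4,3]
Step 4: ref 5 -> FAULT, evict 3, frames=[4,5]
Step 5: ref 2 -> FAULT, evict 5, frames=[4,2]
Step 6: ref 4 -> HIT, frames=[4,2]
Step 7: ref 5 -> FAULT, evict 2, frames=[4,5]
At step 7: evicted page 2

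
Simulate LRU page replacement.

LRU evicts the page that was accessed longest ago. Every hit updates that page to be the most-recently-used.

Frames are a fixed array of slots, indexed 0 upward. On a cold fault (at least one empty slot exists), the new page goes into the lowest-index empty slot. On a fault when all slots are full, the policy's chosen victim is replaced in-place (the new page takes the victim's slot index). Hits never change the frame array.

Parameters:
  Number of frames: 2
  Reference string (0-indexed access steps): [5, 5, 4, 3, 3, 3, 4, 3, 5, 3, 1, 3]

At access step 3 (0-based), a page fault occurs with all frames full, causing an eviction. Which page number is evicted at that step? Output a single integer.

Answer: 5

Derivation:
Step 0: ref 5 -> FAULT, frames=[5,-]
Step 1: ref 5 -> HIT, frames=[5,-]
Step 2: ref 4 -> FAULT, frames=[5,4]
Step 3: ref 3 -> FAULT, evict 5, frames=[3,4]
At step 3: evicted page 5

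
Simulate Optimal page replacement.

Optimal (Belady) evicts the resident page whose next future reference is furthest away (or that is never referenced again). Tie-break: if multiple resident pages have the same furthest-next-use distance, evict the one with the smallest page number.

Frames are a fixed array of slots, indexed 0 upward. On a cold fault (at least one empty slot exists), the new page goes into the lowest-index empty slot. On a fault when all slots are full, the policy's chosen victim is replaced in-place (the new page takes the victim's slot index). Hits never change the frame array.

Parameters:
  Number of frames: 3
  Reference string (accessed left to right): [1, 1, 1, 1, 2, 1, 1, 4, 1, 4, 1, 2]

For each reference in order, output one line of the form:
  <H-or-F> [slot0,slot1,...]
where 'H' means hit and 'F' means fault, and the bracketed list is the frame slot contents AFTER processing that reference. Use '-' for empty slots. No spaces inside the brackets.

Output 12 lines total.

F [1,-,-]
H [1,-,-]
H [1,-,-]
H [1,-,-]
F [1,2,-]
H [1,2,-]
H [1,2,-]
F [1,2,4]
H [1,2,4]
H [1,2,4]
H [1,2,4]
H [1,2,4]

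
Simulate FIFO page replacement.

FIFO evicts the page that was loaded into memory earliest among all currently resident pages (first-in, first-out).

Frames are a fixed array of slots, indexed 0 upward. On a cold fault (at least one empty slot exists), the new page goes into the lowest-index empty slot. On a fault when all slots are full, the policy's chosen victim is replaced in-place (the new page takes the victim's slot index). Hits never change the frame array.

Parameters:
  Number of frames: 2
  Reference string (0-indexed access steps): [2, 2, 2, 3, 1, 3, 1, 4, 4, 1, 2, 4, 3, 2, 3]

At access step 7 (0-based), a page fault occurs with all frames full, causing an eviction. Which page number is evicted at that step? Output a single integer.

Answer: 3

Derivation:
Step 0: ref 2 -> FAULT, frames=[2,-]
Step 1: ref 2 -> HIT, frames=[2,-]
Step 2: ref 2 -> HIT, frames=[2,-]
Step 3: ref 3 -> FAULT, frames=[2,3]
Step 4: ref 1 -> FAULT, evict 2, frames=[1,3]
Step 5: ref 3 -> HIT, frames=[1,3]
Step 6: ref 1 -> HIT, frames=[1,3]
Step 7: ref 4 -> FAULT, evict 3, frames=[1,4]
At step 7: evicted page 3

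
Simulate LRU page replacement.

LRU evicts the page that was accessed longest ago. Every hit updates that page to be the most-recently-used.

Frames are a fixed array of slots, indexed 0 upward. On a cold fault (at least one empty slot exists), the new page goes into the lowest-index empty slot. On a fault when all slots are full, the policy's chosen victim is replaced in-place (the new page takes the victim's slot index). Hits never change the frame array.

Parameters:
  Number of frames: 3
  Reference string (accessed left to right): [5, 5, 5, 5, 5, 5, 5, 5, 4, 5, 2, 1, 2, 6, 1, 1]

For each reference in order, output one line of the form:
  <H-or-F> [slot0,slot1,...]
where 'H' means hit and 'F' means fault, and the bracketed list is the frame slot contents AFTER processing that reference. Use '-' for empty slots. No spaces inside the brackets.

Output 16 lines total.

F [5,-,-]
H [5,-,-]
H [5,-,-]
H [5,-,-]
H [5,-,-]
H [5,-,-]
H [5,-,-]
H [5,-,-]
F [5,4,-]
H [5,4,-]
F [5,4,2]
F [5,1,2]
H [5,1,2]
F [6,1,2]
H [6,1,2]
H [6,1,2]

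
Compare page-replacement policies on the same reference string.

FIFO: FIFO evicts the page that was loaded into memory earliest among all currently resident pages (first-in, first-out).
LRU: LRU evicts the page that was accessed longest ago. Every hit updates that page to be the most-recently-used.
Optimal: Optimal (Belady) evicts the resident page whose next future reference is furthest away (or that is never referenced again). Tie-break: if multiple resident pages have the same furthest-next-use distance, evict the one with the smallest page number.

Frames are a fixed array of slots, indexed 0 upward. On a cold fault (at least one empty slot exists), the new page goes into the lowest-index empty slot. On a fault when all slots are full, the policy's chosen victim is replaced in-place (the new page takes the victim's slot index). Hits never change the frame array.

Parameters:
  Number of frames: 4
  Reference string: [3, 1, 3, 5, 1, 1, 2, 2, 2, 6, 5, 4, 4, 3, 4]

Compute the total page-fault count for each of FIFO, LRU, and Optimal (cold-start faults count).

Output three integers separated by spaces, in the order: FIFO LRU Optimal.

--- FIFO ---
  step 0: ref 3 -> FAULT, frames=[3,-,-,-] (faults so far: 1)
  step 1: ref 1 -> FAULT, frames=[3,1,-,-] (faults so far: 2)
  step 2: ref 3 -> HIT, frames=[3,1,-,-] (faults so far: 2)
  step 3: ref 5 -> FAULT, frames=[3,1,5,-] (faults so far: 3)
  step 4: ref 1 -> HIT, frames=[3,1,5,-] (faults so far: 3)
  step 5: ref 1 -> HIT, frames=[3,1,5,-] (faults so far: 3)
  step 6: ref 2 -> FAULT, frames=[3,1,5,2] (faults so far: 4)
  step 7: ref 2 -> HIT, frames=[3,1,5,2] (faults so far: 4)
  step 8: ref 2 -> HIT, frames=[3,1,5,2] (faults so far: 4)
  step 9: ref 6 -> FAULT, evict 3, frames=[6,1,5,2] (faults so far: 5)
  step 10: ref 5 -> HIT, frames=[6,1,5,2] (faults so far: 5)
  step 11: ref 4 -> FAULT, evict 1, frames=[6,4,5,2] (faults so far: 6)
  step 12: ref 4 -> HIT, frames=[6,4,5,2] (faults so far: 6)
  step 13: ref 3 -> FAULT, evict 5, frames=[6,4,3,2] (faults so far: 7)
  step 14: ref 4 -> HIT, frames=[6,4,3,2] (faults so far: 7)
  FIFO total faults: 7
--- LRU ---
  step 0: ref 3 -> FAULT, frames=[3,-,-,-] (faults so far: 1)
  step 1: ref 1 -> FAULT, frames=[3,1,-,-] (faults so far: 2)
  step 2: ref 3 -> HIT, frames=[3,1,-,-] (faults so far: 2)
  step 3: ref 5 -> FAULT, frames=[3,1,5,-] (faults so far: 3)
  step 4: ref 1 -> HIT, frames=[3,1,5,-] (faults so far: 3)
  step 5: ref 1 -> HIT, frames=[3,1,5,-] (faults so far: 3)
  step 6: ref 2 -> FAULT, frames=[3,1,5,2] (faults so far: 4)
  step 7: ref 2 -> HIT, frames=[3,1,5,2] (faults so far: 4)
  step 8: ref 2 -> HIT, frames=[3,1,5,2] (faults so far: 4)
  step 9: ref 6 -> FAULT, evict 3, frames=[6,1,5,2] (faults so far: 5)
  step 10: ref 5 -> HIT, frames=[6,1,5,2] (faults so far: 5)
  step 11: ref 4 -> FAULT, evict 1, frames=[6,4,5,2] (faults so far: 6)
  step 12: ref 4 -> HIT, frames=[6,4,5,2] (faults so far: 6)
  step 13: ref 3 -> FAULT, evict 2, frames=[6,4,5,3] (faults so far: 7)
  step 14: ref 4 -> HIT, frames=[6,4,5,3] (faults so far: 7)
  LRU total faults: 7
--- Optimal ---
  step 0: ref 3 -> FAULT, frames=[3,-,-,-] (faults so far: 1)
  step 1: ref 1 -> FAULT, frames=[3,1,-,-] (faults so far: 2)
  step 2: ref 3 -> HIT, frames=[3,1,-,-] (faults so far: 2)
  step 3: ref 5 -> FAULT, frames=[3,1,5,-] (faults so far: 3)
  step 4: ref 1 -> HIT, frames=[3,1,5,-] (faults so far: 3)
  step 5: ref 1 -> HIT, frames=[3,1,5,-] (faults so far: 3)
  step 6: ref 2 -> FAULT, frames=[3,1,5,2] (faults so far: 4)
  step 7: ref 2 -> HIT, frames=[3,1,5,2] (faults so far: 4)
  step 8: ref 2 -> HIT, frames=[3,1,5,2] (faults so far: 4)
  step 9: ref 6 -> FAULT, evict 1, frames=[3,6,5,2] (faults so far: 5)
  step 10: ref 5 -> HIT, frames=[3,6,5,2] (faults so far: 5)
  step 11: ref 4 -> FAULT, evict 2, frames=[3,6,5,4] (faults so far: 6)
  step 12: ref 4 -> HIT, frames=[3,6,5,4] (faults so far: 6)
  step 13: ref 3 -> HIT, frames=[3,6,5,4] (faults so far: 6)
  step 14: ref 4 -> HIT, frames=[3,6,5,4] (faults so far: 6)
  Optimal total faults: 6

Answer: 7 7 6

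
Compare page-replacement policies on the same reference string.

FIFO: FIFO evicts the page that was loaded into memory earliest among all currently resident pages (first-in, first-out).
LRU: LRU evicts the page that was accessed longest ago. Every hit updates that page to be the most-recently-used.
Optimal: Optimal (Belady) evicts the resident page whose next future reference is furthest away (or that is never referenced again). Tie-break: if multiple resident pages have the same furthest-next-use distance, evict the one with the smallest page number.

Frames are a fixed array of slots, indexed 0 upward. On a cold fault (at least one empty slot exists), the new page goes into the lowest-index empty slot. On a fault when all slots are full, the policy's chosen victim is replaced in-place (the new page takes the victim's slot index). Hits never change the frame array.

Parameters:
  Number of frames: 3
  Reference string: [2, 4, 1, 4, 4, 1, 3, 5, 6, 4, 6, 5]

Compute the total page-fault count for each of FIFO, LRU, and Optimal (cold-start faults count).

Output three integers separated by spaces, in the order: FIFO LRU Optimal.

Answer: 7 7 6

Derivation:
--- FIFO ---
  step 0: ref 2 -> FAULT, frames=[2,-,-] (faults so far: 1)
  step 1: ref 4 -> FAULT, frames=[2,4,-] (faults so far: 2)
  step 2: ref 1 -> FAULT, frames=[2,4,1] (faults so far: 3)
  step 3: ref 4 -> HIT, frames=[2,4,1] (faults so far: 3)
  step 4: ref 4 -> HIT, frames=[2,4,1] (faults so far: 3)
  step 5: ref 1 -> HIT, frames=[2,4,1] (faults so far: 3)
  step 6: ref 3 -> FAULT, evict 2, frames=[3,4,1] (faults so far: 4)
  step 7: ref 5 -> FAULT, evict 4, frames=[3,5,1] (faults so far: 5)
  step 8: ref 6 -> FAULT, evict 1, frames=[3,5,6] (faults so far: 6)
  step 9: ref 4 -> FAULT, evict 3, frames=[4,5,6] (faults so far: 7)
  step 10: ref 6 -> HIT, frames=[4,5,6] (faults so far: 7)
  step 11: ref 5 -> HIT, frames=[4,5,6] (faults so far: 7)
  FIFO total faults: 7
--- LRU ---
  step 0: ref 2 -> FAULT, frames=[2,-,-] (faults so far: 1)
  step 1: ref 4 -> FAULT, frames=[2,4,-] (faults so far: 2)
  step 2: ref 1 -> FAULT, frames=[2,4,1] (faults so far: 3)
  step 3: ref 4 -> HIT, frames=[2,4,1] (faults so far: 3)
  step 4: ref 4 -> HIT, frames=[2,4,1] (faults so far: 3)
  step 5: ref 1 -> HIT, frames=[2,4,1] (faults so far: 3)
  step 6: ref 3 -> FAULT, evict 2, frames=[3,4,1] (faults so far: 4)
  step 7: ref 5 -> FAULT, evict 4, frames=[3,5,1] (faults so far: 5)
  step 8: ref 6 -> FAULT, evict 1, frames=[3,5,6] (faults so far: 6)
  step 9: ref 4 -> FAULT, evict 3, frames=[4,5,6] (faults so far: 7)
  step 10: ref 6 -> HIT, frames=[4,5,6] (faults so far: 7)
  step 11: ref 5 -> HIT, frames=[4,5,6] (faults so far: 7)
  LRU total faults: 7
--- Optimal ---
  step 0: ref 2 -> FAULT, frames=[2,-,-] (faults so far: 1)
  step 1: ref 4 -> FAULT, frames=[2,4,-] (faults so far: 2)
  step 2: ref 1 -> FAULT, frames=[2,4,1] (faults so far: 3)
  step 3: ref 4 -> HIT, frames=[2,4,1] (faults so far: 3)
  step 4: ref 4 -> HIT, frames=[2,4,1] (faults so far: 3)
  step 5: ref 1 -> HIT, frames=[2,4,1] (faults so far: 3)
  step 6: ref 3 -> FAULT, evict 1, frames=[2,4,3] (faults so far: 4)
  step 7: ref 5 -> FAULT, evict 2, frames=[5,4,3] (faults so far: 5)
  step 8: ref 6 -> FAULT, evict 3, frames=[5,4,6] (faults so far: 6)
  step 9: ref 4 -> HIT, frames=[5,4,6] (faults so far: 6)
  step 10: ref 6 -> HIT, frames=[5,4,6] (faults so far: 6)
  step 11: ref 5 -> HIT, frames=[5,4,6] (faults so far: 6)
  Optimal total faults: 6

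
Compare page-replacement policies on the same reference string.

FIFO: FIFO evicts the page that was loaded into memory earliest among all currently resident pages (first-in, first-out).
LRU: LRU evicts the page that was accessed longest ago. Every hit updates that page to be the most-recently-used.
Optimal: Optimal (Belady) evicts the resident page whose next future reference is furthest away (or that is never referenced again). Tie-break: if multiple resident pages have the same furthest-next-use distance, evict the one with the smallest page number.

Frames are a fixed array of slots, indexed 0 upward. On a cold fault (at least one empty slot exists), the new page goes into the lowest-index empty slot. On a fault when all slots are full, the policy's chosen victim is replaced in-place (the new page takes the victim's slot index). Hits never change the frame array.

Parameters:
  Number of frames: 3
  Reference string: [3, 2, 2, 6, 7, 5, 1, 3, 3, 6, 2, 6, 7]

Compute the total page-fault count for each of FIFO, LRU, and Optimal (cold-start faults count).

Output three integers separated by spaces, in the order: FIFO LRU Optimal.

Answer: 10 10 8

Derivation:
--- FIFO ---
  step 0: ref 3 -> FAULT, frames=[3,-,-] (faults so far: 1)
  step 1: ref 2 -> FAULT, frames=[3,2,-] (faults so far: 2)
  step 2: ref 2 -> HIT, frames=[3,2,-] (faults so far: 2)
  step 3: ref 6 -> FAULT, frames=[3,2,6] (faults so far: 3)
  step 4: ref 7 -> FAULT, evict 3, frames=[7,2,6] (faults so far: 4)
  step 5: ref 5 -> FAULT, evict 2, frames=[7,5,6] (faults so far: 5)
  step 6: ref 1 -> FAULT, evict 6, frames=[7,5,1] (faults so far: 6)
  step 7: ref 3 -> FAULT, evict 7, frames=[3,5,1] (faults so far: 7)
  step 8: ref 3 -> HIT, frames=[3,5,1] (faults so far: 7)
  step 9: ref 6 -> FAULT, evict 5, frames=[3,6,1] (faults so far: 8)
  step 10: ref 2 -> FAULT, evict 1, frames=[3,6,2] (faults so far: 9)
  step 11: ref 6 -> HIT, frames=[3,6,2] (faults so far: 9)
  step 12: ref 7 -> FAULT, evict 3, frames=[7,6,2] (faults so far: 10)
  FIFO total faults: 10
--- LRU ---
  step 0: ref 3 -> FAULT, frames=[3,-,-] (faults so far: 1)
  step 1: ref 2 -> FAULT, frames=[3,2,-] (faults so far: 2)
  step 2: ref 2 -> HIT, frames=[3,2,-] (faults so far: 2)
  step 3: ref 6 -> FAULT, frames=[3,2,6] (faults so far: 3)
  step 4: ref 7 -> FAULT, evict 3, frames=[7,2,6] (faults so far: 4)
  step 5: ref 5 -> FAULT, evict 2, frames=[7,5,6] (faults so far: 5)
  step 6: ref 1 -> FAULT, evict 6, frames=[7,5,1] (faults so far: 6)
  step 7: ref 3 -> FAULT, evict 7, frames=[3,5,1] (faults so far: 7)
  step 8: ref 3 -> HIT, frames=[3,5,1] (faults so far: 7)
  step 9: ref 6 -> FAULT, evict 5, frames=[3,6,1] (faults so far: 8)
  step 10: ref 2 -> FAULT, evict 1, frames=[3,6,2] (faults so far: 9)
  step 11: ref 6 -> HIT, frames=[3,6,2] (faults so far: 9)
  step 12: ref 7 -> FAULT, evict 3, frames=[7,6,2] (faults so far: 10)
  LRU total faults: 10
--- Optimal ---
  step 0: ref 3 -> FAULT, frames=[3,-,-] (faults so far: 1)
  step 1: ref 2 -> FAULT, frames=[3,2,-] (faults so far: 2)
  step 2: ref 2 -> HIT, frames=[3,2,-] (faults so far: 2)
  step 3: ref 6 -> FAULT, frames=[3,2,6] (faults so far: 3)
  step 4: ref 7 -> FAULT, evict 2, frames=[3,7,6] (faults so far: 4)
  step 5: ref 5 -> FAULT, evict 7, frames=[3,5,6] (faults so far: 5)
  step 6: ref 1 -> FAULT, evict 5, frames=[3,1,6] (faults so far: 6)
  step 7: ref 3 -> HIT, frames=[3,1,6] (faults so far: 6)
  step 8: ref 3 -> HIT, frames=[3,1,6] (faults so far: 6)
  step 9: ref 6 -> HIT, frames=[3,1,6] (faults so far: 6)
  step 10: ref 2 -> FAULT, evict 1, frames=[3,2,6] (faults so far: 7)
  step 11: ref 6 -> HIT, frames=[3,2,6] (faults so far: 7)
  step 12: ref 7 -> FAULT, evict 2, frames=[3,7,6] (faults so far: 8)
  Optimal total faults: 8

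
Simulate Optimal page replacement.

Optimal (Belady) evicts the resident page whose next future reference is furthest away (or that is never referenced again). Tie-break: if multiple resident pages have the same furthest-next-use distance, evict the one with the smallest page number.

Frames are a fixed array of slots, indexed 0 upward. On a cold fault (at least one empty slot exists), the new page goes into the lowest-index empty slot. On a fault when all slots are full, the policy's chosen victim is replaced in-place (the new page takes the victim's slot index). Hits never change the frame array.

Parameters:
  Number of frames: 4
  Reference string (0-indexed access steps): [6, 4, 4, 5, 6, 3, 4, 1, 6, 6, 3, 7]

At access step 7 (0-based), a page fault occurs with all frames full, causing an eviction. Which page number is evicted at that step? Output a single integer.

Step 0: ref 6 -> FAULT, frames=[6,-,-,-]
Step 1: ref 4 -> FAULT, frames=[6,4,-,-]
Step 2: ref 4 -> HIT, frames=[6,4,-,-]
Step 3: ref 5 -> FAULT, frames=[6,4,5,-]
Step 4: ref 6 -> HIT, frames=[6,4,5,-]
Step 5: ref 3 -> FAULT, frames=[6,4,5,3]
Step 6: ref 4 -> HIT, frames=[6,4,5,3]
Step 7: ref 1 -> FAULT, evict 4, frames=[6,1,5,3]
At step 7: evicted page 4

Answer: 4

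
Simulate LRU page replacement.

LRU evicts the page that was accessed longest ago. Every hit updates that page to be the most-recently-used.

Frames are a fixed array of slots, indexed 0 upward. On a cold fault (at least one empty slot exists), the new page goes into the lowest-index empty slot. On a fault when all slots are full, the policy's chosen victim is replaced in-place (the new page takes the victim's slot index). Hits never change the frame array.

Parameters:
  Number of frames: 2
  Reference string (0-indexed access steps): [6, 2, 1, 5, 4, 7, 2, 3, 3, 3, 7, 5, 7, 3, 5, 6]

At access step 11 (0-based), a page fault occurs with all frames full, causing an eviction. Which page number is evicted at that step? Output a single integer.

Answer: 3

Derivation:
Step 0: ref 6 -> FAULT, frames=[6,-]
Step 1: ref 2 -> FAULT, frames=[6,2]
Step 2: ref 1 -> FAULT, evict 6, frames=[1,2]
Step 3: ref 5 -> FAULT, evict 2, frames=[1,5]
Step 4: ref 4 -> FAULT, evict 1, frames=[4,5]
Step 5: ref 7 -> FAULT, evict 5, frames=[4,7]
Step 6: ref 2 -> FAULT, evict 4, frames=[2,7]
Step 7: ref 3 -> FAULT, evict 7, frames=[2,3]
Step 8: ref 3 -> HIT, frames=[2,3]
Step 9: ref 3 -> HIT, frames=[2,3]
Step 10: ref 7 -> FAULT, evict 2, frames=[7,3]
Step 11: ref 5 -> FAULT, evict 3, frames=[7,5]
At step 11: evicted page 3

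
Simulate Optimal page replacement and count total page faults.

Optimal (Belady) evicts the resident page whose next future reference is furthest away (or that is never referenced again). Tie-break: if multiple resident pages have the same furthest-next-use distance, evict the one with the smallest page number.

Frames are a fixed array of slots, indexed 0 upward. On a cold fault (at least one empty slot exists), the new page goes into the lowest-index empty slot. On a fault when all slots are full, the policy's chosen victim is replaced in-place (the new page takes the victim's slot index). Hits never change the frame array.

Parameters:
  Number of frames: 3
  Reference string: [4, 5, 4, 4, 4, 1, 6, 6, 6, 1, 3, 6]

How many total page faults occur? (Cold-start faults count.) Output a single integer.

Answer: 5

Derivation:
Step 0: ref 4 → FAULT, frames=[4,-,-]
Step 1: ref 5 → FAULT, frames=[4,5,-]
Step 2: ref 4 → HIT, frames=[4,5,-]
Step 3: ref 4 → HIT, frames=[4,5,-]
Step 4: ref 4 → HIT, frames=[4,5,-]
Step 5: ref 1 → FAULT, frames=[4,5,1]
Step 6: ref 6 → FAULT (evict 4), frames=[6,5,1]
Step 7: ref 6 → HIT, frames=[6,5,1]
Step 8: ref 6 → HIT, frames=[6,5,1]
Step 9: ref 1 → HIT, frames=[6,5,1]
Step 10: ref 3 → FAULT (evict 1), frames=[6,5,3]
Step 11: ref 6 → HIT, frames=[6,5,3]
Total faults: 5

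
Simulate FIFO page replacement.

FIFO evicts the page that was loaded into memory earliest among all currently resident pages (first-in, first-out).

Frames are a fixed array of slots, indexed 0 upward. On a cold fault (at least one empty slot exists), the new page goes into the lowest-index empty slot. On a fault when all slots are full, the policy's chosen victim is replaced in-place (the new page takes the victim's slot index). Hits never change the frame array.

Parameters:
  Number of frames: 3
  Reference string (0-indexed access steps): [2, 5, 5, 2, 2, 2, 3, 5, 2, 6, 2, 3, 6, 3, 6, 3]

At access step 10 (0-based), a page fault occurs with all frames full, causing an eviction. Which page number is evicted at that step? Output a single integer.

Answer: 5

Derivation:
Step 0: ref 2 -> FAULT, frames=[2,-,-]
Step 1: ref 5 -> FAULT, frames=[2,5,-]
Step 2: ref 5 -> HIT, frames=[2,5,-]
Step 3: ref 2 -> HIT, frames=[2,5,-]
Step 4: ref 2 -> HIT, frames=[2,5,-]
Step 5: ref 2 -> HIT, frames=[2,5,-]
Step 6: ref 3 -> FAULT, frames=[2,5,3]
Step 7: ref 5 -> HIT, frames=[2,5,3]
Step 8: ref 2 -> HIT, frames=[2,5,3]
Step 9: ref 6 -> FAULT, evict 2, frames=[6,5,3]
Step 10: ref 2 -> FAULT, evict 5, frames=[6,2,3]
At step 10: evicted page 5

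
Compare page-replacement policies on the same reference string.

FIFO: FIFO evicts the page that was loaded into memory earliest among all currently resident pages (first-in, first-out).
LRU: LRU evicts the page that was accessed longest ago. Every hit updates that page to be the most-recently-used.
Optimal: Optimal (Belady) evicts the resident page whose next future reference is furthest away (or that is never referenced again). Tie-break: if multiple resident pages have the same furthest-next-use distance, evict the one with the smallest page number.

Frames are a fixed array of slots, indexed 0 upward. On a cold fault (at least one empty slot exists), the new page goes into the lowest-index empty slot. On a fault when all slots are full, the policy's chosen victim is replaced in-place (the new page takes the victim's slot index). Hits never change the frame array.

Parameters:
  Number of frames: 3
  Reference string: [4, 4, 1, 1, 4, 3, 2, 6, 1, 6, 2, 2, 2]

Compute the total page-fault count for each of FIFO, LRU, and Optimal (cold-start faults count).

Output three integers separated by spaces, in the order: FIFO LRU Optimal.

--- FIFO ---
  step 0: ref 4 -> FAULT, frames=[4,-,-] (faults so far: 1)
  step 1: ref 4 -> HIT, frames=[4,-,-] (faults so far: 1)
  step 2: ref 1 -> FAULT, frames=[4,1,-] (faults so far: 2)
  step 3: ref 1 -> HIT, frames=[4,1,-] (faults so far: 2)
  step 4: ref 4 -> HIT, frames=[4,1,-] (faults so far: 2)
  step 5: ref 3 -> FAULT, frames=[4,1,3] (faults so far: 3)
  step 6: ref 2 -> FAULT, evict 4, frames=[2,1,3] (faults so far: 4)
  step 7: ref 6 -> FAULT, evict 1, frames=[2,6,3] (faults so far: 5)
  step 8: ref 1 -> FAULT, evict 3, frames=[2,6,1] (faults so far: 6)
  step 9: ref 6 -> HIT, frames=[2,6,1] (faults so far: 6)
  step 10: ref 2 -> HIT, frames=[2,6,1] (faults so far: 6)
  step 11: ref 2 -> HIT, frames=[2,6,1] (faults so far: 6)
  step 12: ref 2 -> HIT, frames=[2,6,1] (faults so far: 6)
  FIFO total faults: 6
--- LRU ---
  step 0: ref 4 -> FAULT, frames=[4,-,-] (faults so far: 1)
  step 1: ref 4 -> HIT, frames=[4,-,-] (faults so far: 1)
  step 2: ref 1 -> FAULT, frames=[4,1,-] (faults so far: 2)
  step 3: ref 1 -> HIT, frames=[4,1,-] (faults so far: 2)
  step 4: ref 4 -> HIT, frames=[4,1,-] (faults so far: 2)
  step 5: ref 3 -> FAULT, frames=[4,1,3] (faults so far: 3)
  step 6: ref 2 -> FAULT, evict 1, frames=[4,2,3] (faults so far: 4)
  step 7: ref 6 -> FAULT, evict 4, frames=[6,2,3] (faults so far: 5)
  step 8: ref 1 -> FAULT, evict 3, frames=[6,2,1] (faults so far: 6)
  step 9: ref 6 -> HIT, frames=[6,2,1] (faults so far: 6)
  step 10: ref 2 -> HIT, frames=[6,2,1] (faults so far: 6)
  step 11: ref 2 -> HIT, frames=[6,2,1] (faults so far: 6)
  step 12: ref 2 -> HIT, frames=[6,2,1] (faults so far: 6)
  LRU total faults: 6
--- Optimal ---
  step 0: ref 4 -> FAULT, frames=[4,-,-] (faults so far: 1)
  step 1: ref 4 -> HIT, frames=[4,-,-] (faults so far: 1)
  step 2: ref 1 -> FAULT, frames=[4,1,-] (faults so far: 2)
  step 3: ref 1 -> HIT, frames=[4,1,-] (faults so far: 2)
  step 4: ref 4 -> HIT, frames=[4,1,-] (faults so far: 2)
  step 5: ref 3 -> FAULT, frames=[4,1,3] (faults so far: 3)
  step 6: ref 2 -> FAULT, evict 3, frames=[4,1,2] (faults so far: 4)
  step 7: ref 6 -> FAULT, evict 4, frames=[6,1,2] (faults so far: 5)
  step 8: ref 1 -> HIT, frames=[6,1,2] (faults so far: 5)
  step 9: ref 6 -> HIT, frames=[6,1,2] (faults so far: 5)
  step 10: ref 2 -> HIT, frames=[6,1,2] (faults so far: 5)
  step 11: ref 2 -> HIT, frames=[6,1,2] (faults so far: 5)
  step 12: ref 2 -> HIT, frames=[6,1,2] (faults so far: 5)
  Optimal total faults: 5

Answer: 6 6 5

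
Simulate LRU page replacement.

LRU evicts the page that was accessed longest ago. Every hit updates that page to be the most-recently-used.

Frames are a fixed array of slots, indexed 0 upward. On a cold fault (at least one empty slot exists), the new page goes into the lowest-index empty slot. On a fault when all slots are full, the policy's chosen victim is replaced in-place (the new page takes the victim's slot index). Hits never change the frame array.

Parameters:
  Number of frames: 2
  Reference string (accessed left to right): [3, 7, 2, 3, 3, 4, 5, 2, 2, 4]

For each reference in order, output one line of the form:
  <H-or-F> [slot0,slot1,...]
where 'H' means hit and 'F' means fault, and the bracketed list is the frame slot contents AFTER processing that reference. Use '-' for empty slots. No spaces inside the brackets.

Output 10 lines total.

F [3,-]
F [3,7]
F [2,7]
F [2,3]
H [2,3]
F [4,3]
F [4,5]
F [2,5]
H [2,5]
F [2,4]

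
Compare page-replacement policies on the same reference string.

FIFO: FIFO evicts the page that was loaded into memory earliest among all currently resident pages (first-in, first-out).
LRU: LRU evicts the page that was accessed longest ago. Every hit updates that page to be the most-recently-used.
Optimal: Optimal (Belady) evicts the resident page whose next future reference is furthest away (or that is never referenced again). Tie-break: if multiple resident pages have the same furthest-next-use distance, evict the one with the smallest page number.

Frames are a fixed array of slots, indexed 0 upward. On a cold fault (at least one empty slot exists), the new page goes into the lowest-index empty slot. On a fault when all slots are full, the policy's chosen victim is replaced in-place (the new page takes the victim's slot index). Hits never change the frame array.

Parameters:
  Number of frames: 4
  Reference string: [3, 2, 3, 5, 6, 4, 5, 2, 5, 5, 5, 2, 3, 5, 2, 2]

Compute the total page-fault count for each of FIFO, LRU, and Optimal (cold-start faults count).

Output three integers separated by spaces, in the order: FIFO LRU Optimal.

Answer: 7 7 5

Derivation:
--- FIFO ---
  step 0: ref 3 -> FAULT, frames=[3,-,-,-] (faults so far: 1)
  step 1: ref 2 -> FAULT, frames=[3,2,-,-] (faults so far: 2)
  step 2: ref 3 -> HIT, frames=[3,2,-,-] (faults so far: 2)
  step 3: ref 5 -> FAULT, frames=[3,2,5,-] (faults so far: 3)
  step 4: ref 6 -> FAULT, frames=[3,2,5,6] (faults so far: 4)
  step 5: ref 4 -> FAULT, evict 3, frames=[4,2,5,6] (faults so far: 5)
  step 6: ref 5 -> HIT, frames=[4,2,5,6] (faults so far: 5)
  step 7: ref 2 -> HIT, frames=[4,2,5,6] (faults so far: 5)
  step 8: ref 5 -> HIT, frames=[4,2,5,6] (faults so far: 5)
  step 9: ref 5 -> HIT, frames=[4,2,5,6] (faults so far: 5)
  step 10: ref 5 -> HIT, frames=[4,2,5,6] (faults so far: 5)
  step 11: ref 2 -> HIT, frames=[4,2,5,6] (faults so far: 5)
  step 12: ref 3 -> FAULT, evict 2, frames=[4,3,5,6] (faults so far: 6)
  step 13: ref 5 -> HIT, frames=[4,3,5,6] (faults so far: 6)
  step 14: ref 2 -> FAULT, evict 5, frames=[4,3,2,6] (faults so far: 7)
  step 15: ref 2 -> HIT, frames=[4,3,2,6] (faults so far: 7)
  FIFO total faults: 7
--- LRU ---
  step 0: ref 3 -> FAULT, frames=[3,-,-,-] (faults so far: 1)
  step 1: ref 2 -> FAULT, frames=[3,2,-,-] (faults so far: 2)
  step 2: ref 3 -> HIT, frames=[3,2,-,-] (faults so far: 2)
  step 3: ref 5 -> FAULT, frames=[3,2,5,-] (faults so far: 3)
  step 4: ref 6 -> FAULT, frames=[3,2,5,6] (faults so far: 4)
  step 5: ref 4 -> FAULT, evict 2, frames=[3,4,5,6] (faults so far: 5)
  step 6: ref 5 -> HIT, frames=[3,4,5,6] (faults so far: 5)
  step 7: ref 2 -> FAULT, evict 3, frames=[2,4,5,6] (faults so far: 6)
  step 8: ref 5 -> HIT, frames=[2,4,5,6] (faults so far: 6)
  step 9: ref 5 -> HIT, frames=[2,4,5,6] (faults so far: 6)
  step 10: ref 5 -> HIT, frames=[2,4,5,6] (faults so far: 6)
  step 11: ref 2 -> HIT, frames=[2,4,5,6] (faults so far: 6)
  step 12: ref 3 -> FAULT, evict 6, frames=[2,4,5,3] (faults so far: 7)
  step 13: ref 5 -> HIT, frames=[2,4,5,3] (faults so far: 7)
  step 14: ref 2 -> HIT, frames=[2,4,5,3] (faults so far: 7)
  step 15: ref 2 -> HIT, frames=[2,4,5,3] (faults so far: 7)
  LRU total faults: 7
--- Optimal ---
  step 0: ref 3 -> FAULT, frames=[3,-,-,-] (faults so far: 1)
  step 1: ref 2 -> FAULT, frames=[3,2,-,-] (faults so far: 2)
  step 2: ref 3 -> HIT, frames=[3,2,-,-] (faults so far: 2)
  step 3: ref 5 -> FAULT, frames=[3,2,5,-] (faults so far: 3)
  step 4: ref 6 -> FAULT, frames=[3,2,5,6] (faults so far: 4)
  step 5: ref 4 -> FAULT, evict 6, frames=[3,2,5,4] (faults so far: 5)
  step 6: ref 5 -> HIT, frames=[3,2,5,4] (faults so far: 5)
  step 7: ref 2 -> HIT, frames=[3,2,5,4] (faults so far: 5)
  step 8: ref 5 -> HIT, frames=[3,2,5,4] (faults so far: 5)
  step 9: ref 5 -> HIT, frames=[3,2,5,4] (faults so far: 5)
  step 10: ref 5 -> HIT, frames=[3,2,5,4] (faults so far: 5)
  step 11: ref 2 -> HIT, frames=[3,2,5,4] (faults so far: 5)
  step 12: ref 3 -> HIT, frames=[3,2,5,4] (faults so far: 5)
  step 13: ref 5 -> HIT, frames=[3,2,5,4] (faults so far: 5)
  step 14: ref 2 -> HIT, frames=[3,2,5,4] (faults so far: 5)
  step 15: ref 2 -> HIT, frames=[3,2,5,4] (faults so far: 5)
  Optimal total faults: 5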